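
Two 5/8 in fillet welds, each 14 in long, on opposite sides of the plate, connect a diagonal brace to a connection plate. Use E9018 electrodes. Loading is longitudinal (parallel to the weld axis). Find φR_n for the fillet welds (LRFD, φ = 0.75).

E90XX → F_EXX = 90 ksi.
Effective throat t_e = 0.707 × 0.625 = 0.4419 in.
Total length L = 28 in; A_we = 0.4419 × 28 = 12.37 in².
F_nw = 0.6 F_EXX = 0.6 × 90 = 54 ksi.
φR_n = 0.75 × 54 × 12.37 = 501.1 kip.

φR_n ≈ 501 kip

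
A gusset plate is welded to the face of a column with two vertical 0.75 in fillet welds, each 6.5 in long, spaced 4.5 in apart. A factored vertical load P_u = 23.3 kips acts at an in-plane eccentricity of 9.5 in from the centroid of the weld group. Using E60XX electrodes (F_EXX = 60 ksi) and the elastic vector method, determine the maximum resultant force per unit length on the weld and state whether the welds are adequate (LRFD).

Total weld length L_w = 13 in. Treat welds as unit-width lines.
Polar moment about centroid: J = 2[d³/12 + d(b/2)²] = 2[6.5³/12 + 6.5×2.25²] = 111.6 in³.
Direct shear f_v = P/L_w = 23.3 / 13 = 1.792 kip/in (vertical).
Torsion M = P·e = 23.3 × 9.5 = 221.35 kip·in.
Critical point at (x, y) = (2.25, 3.25) from centroid. f_tx = M·y/J = 6.447 kip/in; f_ty = M·x/J = 4.463 kip/in.
Resultant f_max = √[f_tx² + (f_v + f_ty)²] = √[6.447² + (1.792 + 4.463)²] = 8.983 kip/in.
Capacity per unit length: φr_n = 0.75 × 0.6 × 60 × (0.707 × 0.75) = 14.32 kip/in.
8.983 ≤ 14.32 → adequate.

f_max ≈ 8.98 kip/in; adequate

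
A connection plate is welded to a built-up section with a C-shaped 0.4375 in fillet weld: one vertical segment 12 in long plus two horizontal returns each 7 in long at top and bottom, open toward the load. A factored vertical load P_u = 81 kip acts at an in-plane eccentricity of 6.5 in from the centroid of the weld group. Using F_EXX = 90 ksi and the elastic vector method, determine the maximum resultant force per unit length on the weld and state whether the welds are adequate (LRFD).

Total weld length L_w = 26 in. Treat welds as unit-width lines.
Centroid: x̄ = 2×7×3.5 / 26 = 1.885 in from the vertical weld.
Polar moment about centroid: J = I_x + I_y = [12³/12 + 2×7×6²] + [12×1.885² + 2(7³/12 + 7×1.615²)] = 784.3 in³.
Direct shear f_v = P/L_w = 81 / 26 = 3.115 kip/in (vertical).
Torsion M = P·e = 81 × 6.5 = 526.5 kip·in.
Critical point at (x, y) = (5.115, 6) from centroid. f_tx = M·y/J = 4.028 kip/in; f_ty = M·x/J = 3.434 kip/in.
Resultant f_max = √[f_tx² + (f_v + f_ty)²] = √[4.028² + (3.115 + 3.434)²] = 7.689 kip/in.
Capacity per unit length: φr_n = 0.75 × 0.6 × 90 × (0.707 × 0.4375) = 12.53 kip/in.
7.689 ≤ 12.53 → adequate.

f_max ≈ 7.69 kip/in; adequate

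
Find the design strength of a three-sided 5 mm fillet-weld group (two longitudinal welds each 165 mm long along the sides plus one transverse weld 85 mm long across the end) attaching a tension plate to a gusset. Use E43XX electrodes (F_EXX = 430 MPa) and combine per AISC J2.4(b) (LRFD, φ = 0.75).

t_e = 0.707 × 5 = 3.535 mm.
R_nwl = 0.6 × 430 × 3.535 × 330 × 10⁻³ = 301 kN (longitudinal, 2 welds).
R_nwt = 0.6 × 430 × 3.535 × 85 × 10⁻³ = 77.52 kN (transverse, base value).
(i) R_nwl + R_nwt = 378.5 kN; (ii) 0.85 R_nwl + 1.5 R_nwt = 372.1 kN.
R_n = max = 378.5 kN [governs: (i)]; φR_n = 283.9 kN.

φR_n ≈ 284 kN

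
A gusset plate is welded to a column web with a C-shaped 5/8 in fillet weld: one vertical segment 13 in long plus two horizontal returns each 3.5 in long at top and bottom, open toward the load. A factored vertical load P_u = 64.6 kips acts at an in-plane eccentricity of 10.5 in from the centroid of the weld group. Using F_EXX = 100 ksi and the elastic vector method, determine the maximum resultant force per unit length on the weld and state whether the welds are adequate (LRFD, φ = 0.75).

Total weld length L_w = 20 in. Treat welds as unit-width lines.
Centroid: x̄ = 2×3.5×1.75 / 20 = 0.6125 in from the vertical weld.
Polar moment about centroid: J = I_x + I_y = [13³/12 + 2×3.5×6.5²] + [13×0.6125² + 2(3.5³/12 + 3.5×1.137²)] = 499.9 in³.
Direct shear f_v = P/L_w = 64.6 / 20 = 3.23 kip/in (vertical).
Torsion M = P·e = 64.6 × 10.5 = 678.3 kip·in.
Critical point at (x, y) = (2.888, 6.5) from centroid. f_tx = M·y/J = 8.819 kip/in; f_ty = M·x/J = 3.918 kip/in.
Resultant f_max = √[f_tx² + (f_v + f_ty)²] = √[8.819² + (3.23 + 3.918)²] = 11.35 kip/in.
Capacity per unit length: φr_n = 0.75 × 0.6 × 100 × (0.707 × 0.625) = 19.88 kip/in.
11.35 ≤ 19.88 → adequate.

f_max ≈ 11.4 kip/in; adequate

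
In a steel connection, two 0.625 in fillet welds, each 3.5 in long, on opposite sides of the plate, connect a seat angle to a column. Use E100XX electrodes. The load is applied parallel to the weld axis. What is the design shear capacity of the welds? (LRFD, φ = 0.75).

E100XX → F_EXX = 100 ksi.
Effective throat t_e = 0.707 × 0.625 = 0.4419 in.
Total length L = 7 in; A_we = 0.4419 × 7 = 3.093 in².
F_nw = 0.6 F_EXX = 0.6 × 100 = 60 ksi.
φR_n = 0.75 × 60 × 3.093 = 139.2 kips.

φR_n ≈ 139 kips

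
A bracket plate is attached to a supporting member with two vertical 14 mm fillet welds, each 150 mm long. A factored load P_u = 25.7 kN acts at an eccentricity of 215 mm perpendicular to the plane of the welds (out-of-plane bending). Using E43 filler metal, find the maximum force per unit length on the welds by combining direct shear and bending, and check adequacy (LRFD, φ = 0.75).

E43XX → F_EXX = 430 MPa.
L_w = 2 × 150 = 300 mm; section modulus (unit throat) S = 2 × L²/6 = 7500 mm².
Direct shear f_v = P/L_w = 25.7×10³/300 = 85.67 N/mm.
Moment M = P × e = 25.7×10³ × 215 = 5525500 N·mm; bending f_b = M/S = 736.7 N/mm.
f_max = √(f_v² + f_b²) = √(85.67² + 736.7²) = 741.7 N/mm.
φr_n = 0.75 × 0.6 × 430 × (0.707 × 14) = 1915 N/mm → adequate.

f_max ≈ 742 N/mm; adequate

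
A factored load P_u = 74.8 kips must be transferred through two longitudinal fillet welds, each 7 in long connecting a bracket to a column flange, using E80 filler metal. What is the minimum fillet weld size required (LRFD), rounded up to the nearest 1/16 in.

E80XX → F_EXX = 80 ksi.
Total weld length L = 14 in.
Required throat t_e = P_u / (φ × 0.6 F_EXX × L) = 74.8 / (0.75 × 0.6 × 80 × 14) = 0.1484 in.
Required leg w = t_e / 0.707 = 0.2099 in → use 1/4 in.

w = 1/4 in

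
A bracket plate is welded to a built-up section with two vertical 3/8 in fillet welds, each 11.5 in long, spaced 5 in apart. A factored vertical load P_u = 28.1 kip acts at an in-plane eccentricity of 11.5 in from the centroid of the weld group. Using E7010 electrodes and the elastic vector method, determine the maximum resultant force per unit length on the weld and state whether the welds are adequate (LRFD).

E70XX → F_EXX = 70 ksi.
Total weld length L_w = 23 in. Treat welds as unit-width lines.
Polar moment about centroid: J = 2[d³/12 + d(b/2)²] = 2[11.5³/12 + 11.5×2.5²] = 397.2 in³.
Direct shear f_v = P/L_w = 28.1 / 23 = 1.222 kip/in (vertical).
Torsion M = P·e = 28.1 × 11.5 = 323.15 kip·in.
Critical point at (x, y) = (2.5, 5.75) from centroid. f_tx = M·y/J = 4.678 kip/in; f_ty = M·x/J = 2.034 kip/in.
Resultant f_max = √[f_tx² + (f_v + f_ty)²] = √[4.678² + (1.222 + 2.034)²] = 5.699 kip/in.
Capacity per unit length: φr_n = 0.75 × 0.6 × 70 × (0.707 × 0.375) = 8.351 kip/in.
5.699 ≤ 8.351 → adequate.

f_max ≈ 5.7 kip/in; adequate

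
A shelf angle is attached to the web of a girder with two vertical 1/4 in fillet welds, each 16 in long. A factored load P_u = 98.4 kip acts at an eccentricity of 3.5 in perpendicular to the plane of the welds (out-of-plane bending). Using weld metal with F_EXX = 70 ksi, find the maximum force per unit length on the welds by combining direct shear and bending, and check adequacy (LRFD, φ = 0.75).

f_max ≈ 5.07 kip/in; adequate

L_w = 2 × 16 = 32 in; section modulus (unit throat) S = 2 × L²/6 = 85.33 in².
Direct shear f_v = P/L_w = 98.4/32 = 3.075 kip/in.
Moment M = P × e = 98.4 × 3.5 = 344.4 kip·in; bending f_b = M/S = 4.036 kip/in.
f_max = √(f_v² + f_b²) = √(3.075² + 4.036²) = 5.074 kip/in.
φr_n = 0.75 × 0.6 × 70 × (0.707 × 0.25) = 5.568 kip/in → adequate.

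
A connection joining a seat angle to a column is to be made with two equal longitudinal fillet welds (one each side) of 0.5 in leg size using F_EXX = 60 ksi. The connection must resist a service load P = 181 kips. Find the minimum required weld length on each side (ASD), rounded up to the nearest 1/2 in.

Throat t_e = 0.707 × 0.5 = 0.3535 in.
r_n/Ω = (0.6 × 60 × 0.3535) / 2.0 = 6.363 kip/in.
L_req = P / (r_n/Ω) = 181 / 6.363 = 28.45 in total.
Per side: 28.45 / 2 = 14.22 in.
Round up → use L = 14.5 in on each side.

L = 14.5 in on each side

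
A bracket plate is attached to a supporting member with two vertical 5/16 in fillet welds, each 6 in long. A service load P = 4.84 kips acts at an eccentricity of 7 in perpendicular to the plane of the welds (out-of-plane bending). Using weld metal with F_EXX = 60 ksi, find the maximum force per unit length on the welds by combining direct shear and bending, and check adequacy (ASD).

L_w = 2 × 6 = 12 in; section modulus (unit throat) S = 2 × L²/6 = 12 in².
Direct shear f_v = P/L_w = 4.84/12 = 0.4033 kip/in.
Moment M = P × e = 4.84 × 7 = 33.88 kip·in; bending f_b = M/S = 2.823 kip/in.
f_max = √(f_v² + f_b²) = √(0.4033² + 2.823²) = 2.852 kip/in.
r_n/Ω = (1/2.0) × 0.6 × 60 × (0.707 × 0.3125) = 3.977 kip/in → adequate.

f_max ≈ 2.85 kip/in; adequate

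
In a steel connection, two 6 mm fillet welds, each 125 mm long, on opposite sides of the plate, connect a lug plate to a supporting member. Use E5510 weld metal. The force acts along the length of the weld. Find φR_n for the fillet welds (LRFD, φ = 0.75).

φR_n ≈ 262 kN

E55XX → F_EXX = 550 MPa.
Effective throat t_e = 0.707 × 6 = 4.242 mm.
Total length L = 250 mm; A_we = 4.242 × 250 = 1060 mm².
F_nw = 0.6 F_EXX = 0.6 × 550 = 330 MPa.
φR_n = 0.75 × 330 × 1060 × 10⁻³ = 262.5 kN.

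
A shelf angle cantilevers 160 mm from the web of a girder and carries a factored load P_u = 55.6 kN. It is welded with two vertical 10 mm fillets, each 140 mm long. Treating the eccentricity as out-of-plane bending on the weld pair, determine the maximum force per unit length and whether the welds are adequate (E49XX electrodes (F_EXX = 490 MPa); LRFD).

f_max ≈ 1380 N/mm; adequate

L_w = 2 × 140 = 280 mm; section modulus (unit throat) S = 2 × L²/6 = 6533 mm².
Direct shear f_v = P/L_w = 55.6×10³/280 = 198.6 N/mm.
Moment M = P × e = 55.6×10³ × 160 = 8896000 N·mm; bending f_b = M/S = 1362 N/mm.
f_max = √(f_v² + f_b²) = √(198.6² + 1362²) = 1376 N/mm.
φr_n = 0.75 × 0.6 × 490 × (0.707 × 10) = 1559 N/mm → adequate.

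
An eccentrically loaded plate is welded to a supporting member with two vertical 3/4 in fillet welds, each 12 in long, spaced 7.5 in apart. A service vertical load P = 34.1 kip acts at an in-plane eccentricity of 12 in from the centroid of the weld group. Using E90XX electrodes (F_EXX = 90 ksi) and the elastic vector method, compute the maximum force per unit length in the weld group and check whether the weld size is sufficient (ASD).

f_max ≈ 5.52 kip/in; adequate

Total weld length L_w = 24 in. Treat welds as unit-width lines.
Polar moment about centroid: J = 2[d³/12 + d(b/2)²] = 2[12³/12 + 12×3.75²] = 625.5 in³.
Direct shear f_v = P/L_w = 34.1 / 24 = 1.421 kip/in (vertical).
Torsion M = P·e = 34.1 × 12 = 409.2 kip·in.
Critical point at (x, y) = (3.75, 6) from centroid. f_tx = M·y/J = 3.925 kip/in; f_ty = M·x/J = 2.453 kip/in.
Resultant f_max = √[f_tx² + (f_v + f_ty)²] = √[3.925² + (1.421 + 2.453)²] = 5.515 kip/in.
Capacity per unit length: r_n/Ω = (1/2.0) × 0.6 × 90 × (0.707 × 0.75) = 14.32 kip/in.
5.515 ≤ 14.32 → adequate.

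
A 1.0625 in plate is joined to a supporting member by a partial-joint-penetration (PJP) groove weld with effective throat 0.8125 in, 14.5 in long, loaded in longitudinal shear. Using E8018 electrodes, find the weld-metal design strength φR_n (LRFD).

E80XX → F_EXX = 80 ksi.
Effective throat (given) t_e = 0.8125 in.
A_we = 0.8125 × 14.5 = 11.78 in².
F_nw = 0.6 F_EXX = 48 ksi.
φR_n = 0.75 × 48 × 11.78 = 424.1 kip.

φR_n ≈ 424 kip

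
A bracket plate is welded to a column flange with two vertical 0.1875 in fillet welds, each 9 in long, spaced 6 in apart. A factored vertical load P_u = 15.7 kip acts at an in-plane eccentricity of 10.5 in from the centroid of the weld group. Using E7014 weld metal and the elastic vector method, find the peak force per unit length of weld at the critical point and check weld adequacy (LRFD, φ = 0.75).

f_max ≈ 3.7 kip/in; adequate

E70XX → F_EXX = 70 ksi.
Total weld length L_w = 18 in. Treat welds as unit-width lines.
Polar moment about centroid: J = 2[d³/12 + d(b/2)²] = 2[9³/12 + 9×3²] = 283.5 in³.
Direct shear f_v = P/L_w = 15.7 / 18 = 0.8722 kip/in (vertical).
Torsion M = P·e = 15.7 × 10.5 = 164.85 kip·in.
Critical point at (x, y) = (3, 4.5) from centroid. f_tx = M·y/J = 2.617 kip/in; f_ty = M·x/J = 1.744 kip/in.
Resultant f_max = √[f_tx² + (f_v + f_ty)²] = √[2.617² + (0.8722 + 1.744)²] = 3.701 kip/in.
Capacity per unit length: φr_n = 0.75 × 0.6 × 70 × (0.707 × 0.1875) = 4.176 kip/in.
3.701 ≤ 4.176 → adequate.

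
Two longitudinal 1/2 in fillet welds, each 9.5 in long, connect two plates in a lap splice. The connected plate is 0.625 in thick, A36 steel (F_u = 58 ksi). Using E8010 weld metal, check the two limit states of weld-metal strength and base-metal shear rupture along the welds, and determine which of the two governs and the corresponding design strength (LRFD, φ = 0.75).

φR_n ≈ 242 kip (weld metal governs)

E80XX → F_EXX = 80 ksi.
t_e = 0.707 × 0.5 = 0.3535 in; L = 19 in.
Weld metal: φR_n = 0.75 × 0.6 × 80 × 0.3535 × 19 = 241.8 kip.
Base metal (shear rupture): φR_n = 0.75 × 0.6 × 58 × 0.625 × 19 = 309.9 kip.
Governing: weld metal.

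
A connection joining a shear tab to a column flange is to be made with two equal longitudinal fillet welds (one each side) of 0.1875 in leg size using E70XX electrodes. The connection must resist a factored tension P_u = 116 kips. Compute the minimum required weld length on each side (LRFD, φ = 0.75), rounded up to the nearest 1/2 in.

E70XX → F_EXX = 70 ksi.
Throat t_e = 0.707 × 0.1875 = 0.1326 in.
φr_n = 0.75 × 0.6 × 70 × 0.1326 = 4.176 kips/in.
L_req = P_u / φr_n = 116 / 4.176 = 27.78 in total.
Per side: 27.78 / 2 = 13.89 in.
Round up → use L = 14 in on each side.

L = 14 in on each side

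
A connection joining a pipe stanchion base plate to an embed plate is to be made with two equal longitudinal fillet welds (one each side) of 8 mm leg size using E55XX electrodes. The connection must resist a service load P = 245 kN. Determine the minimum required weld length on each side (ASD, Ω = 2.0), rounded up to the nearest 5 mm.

E55XX → F_EXX = 550 MPa.
Throat t_e = 0.707 × 8 = 5.656 mm.
r_n/Ω = (0.6 × 550 × 5.656) / 2.0 = 933.2 N/mm = 0.9332 kN/mm.
L_req = P / (r_n/Ω) = 245 / 0.9332 = 262.5 mm total.
Per side: 262.5 / 2 = 131.3 mm.
Round up → use L = 135 mm on each side.

L = 135 mm on each side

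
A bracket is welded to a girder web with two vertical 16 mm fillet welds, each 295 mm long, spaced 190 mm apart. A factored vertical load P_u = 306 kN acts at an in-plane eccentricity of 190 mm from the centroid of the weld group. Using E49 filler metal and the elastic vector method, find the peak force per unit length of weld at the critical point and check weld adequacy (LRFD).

f_max ≈ 1410 N/mm; adequate

E49XX → F_EXX = 490 MPa.
Total weld length L_w = 590 mm. Treat welds as unit-width lines.
Polar moment about centroid: J = 2[d³/12 + d(b/2)²] = 2[295³/12 + 295×95²] = 9603000 mm³.
Direct shear f_v = P/L_w = 306×10³ / 590 = 518.6 N/mm (vertical).
Torsion M = P·e = 306×10³ × 190 = 58140000 N·mm.
Critical point at (x, y) = (95, 147.5) from centroid. f_tx = M·y/J = 893 N/mm; f_ty = M·x/J = 575.1 N/mm.
Resultant f_max = √[f_tx² + (f_v + f_ty)²] = √[893² + (518.6 + 575.1)²] = 1412 N/mm.
Capacity per unit length: φr_n = 0.75 × 0.6 × 490 × (0.707 × 16) = 2494 N/mm.
1412 ≤ 2494 → adequate.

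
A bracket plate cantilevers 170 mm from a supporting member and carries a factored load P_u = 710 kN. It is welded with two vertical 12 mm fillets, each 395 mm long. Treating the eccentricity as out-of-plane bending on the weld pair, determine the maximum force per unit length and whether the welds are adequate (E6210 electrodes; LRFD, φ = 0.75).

E62XX → F_EXX = 620 MPa.
L_w = 2 × 395 = 790 mm; section modulus (unit throat) S = 2 × L²/6 = 52010 mm².
Direct shear f_v = P/L_w = 710×10³/790 = 898.7 N/mm.
Moment M = P × e = 710×10³ × 170 = 120700000 N·mm; bending f_b = M/S = 2321 N/mm.
f_max = √(f_v² + f_b²) = √(898.7² + 2321²) = 2489 N/mm.
φr_n = 0.75 × 0.6 × 620 × (0.707 × 12) = 2367 N/mm → NOT adequate.

f_max ≈ 2490 N/mm; NOT adequate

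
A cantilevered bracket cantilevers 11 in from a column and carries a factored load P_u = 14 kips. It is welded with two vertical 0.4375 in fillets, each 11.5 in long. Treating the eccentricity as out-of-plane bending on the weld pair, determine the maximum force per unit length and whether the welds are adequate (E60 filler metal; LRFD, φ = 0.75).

E60XX → F_EXX = 60 ksi.
L_w = 2 × 11.5 = 23 in; section modulus (unit throat) S = 2 × L²/6 = 44.08 in².
Direct shear f_v = P/L_w = 14/23 = 0.6087 kip/in.
Moment M = P × e = 14 × 11 = 154 kip·in; bending f_b = M/S = 3.493 kip/in.
f_max = √(f_v² + f_b²) = √(0.6087² + 3.493²) = 3.546 kip/in.
φr_n = 0.75 × 0.6 × 60 × (0.707 × 0.4375) = 8.351 kip/in → adequate.

f_max ≈ 3.55 kip/in; adequate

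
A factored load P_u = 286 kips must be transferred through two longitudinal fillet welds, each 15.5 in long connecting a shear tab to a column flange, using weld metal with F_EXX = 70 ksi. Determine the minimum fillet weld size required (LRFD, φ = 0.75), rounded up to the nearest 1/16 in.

Total weld length L = 31 in.
Required throat t_e = P_u / (φ × 0.6 F_EXX × L) = 286 / (0.75 × 0.6 × 70 × 31) = 0.2929 in.
Required leg w = t_e / 0.707 = 0.4143 in → use 7/16 in.

w = 7/16 in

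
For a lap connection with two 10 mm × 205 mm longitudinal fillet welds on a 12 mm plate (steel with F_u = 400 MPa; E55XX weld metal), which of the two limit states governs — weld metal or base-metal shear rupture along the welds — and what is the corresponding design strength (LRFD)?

E55XX → F_EXX = 550 MPa.
t_e = 0.707 × 10 = 7.07 mm; L = 410 mm.
Weld metal: φR_n = 0.75 × 0.6 × 550 × 7.07 × 410 × 10⁻³ = 717.4 kN.
Base metal (shear rupture): φR_n = 0.75 × 0.6 × 400 × 12 × 410 × 10⁻³ = 885.6 kN.
Governing: weld metal.

φR_n ≈ 717 kN (weld metal governs)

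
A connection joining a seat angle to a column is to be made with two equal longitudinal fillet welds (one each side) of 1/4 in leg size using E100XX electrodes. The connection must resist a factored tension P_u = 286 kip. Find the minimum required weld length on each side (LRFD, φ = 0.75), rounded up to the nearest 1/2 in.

L = 18 in on each side

E100XX → F_EXX = 100 ksi.
Throat t_e = 0.707 × 0.25 = 0.1767 in.
φr_n = 0.75 × 0.6 × 100 × 0.1767 = 7.954 kip/in.
L_req = P_u / φr_n = 286 / 7.954 = 35.96 in total.
Per side: 35.96 / 2 = 17.98 in.
Round up → use L = 18 in on each side.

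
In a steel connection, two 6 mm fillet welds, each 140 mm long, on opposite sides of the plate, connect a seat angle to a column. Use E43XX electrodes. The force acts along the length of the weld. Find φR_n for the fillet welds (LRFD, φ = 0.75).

φR_n ≈ 230 kN

E43XX → F_EXX = 430 MPa.
Effective throat t_e = 0.707 × 6 = 4.242 mm.
Total length L = 280 mm; A_we = 4.242 × 280 = 1188 mm².
F_nw = 0.6 F_EXX = 0.6 × 430 = 258 MPa.
φR_n = 0.75 × 258 × 1188 × 10⁻³ = 229.8 kN.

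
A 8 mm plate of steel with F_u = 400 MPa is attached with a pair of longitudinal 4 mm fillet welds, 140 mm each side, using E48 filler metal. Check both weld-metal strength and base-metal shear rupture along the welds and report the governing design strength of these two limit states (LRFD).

φR_n ≈ 171 kN (weld metal governs)

E48XX → F_EXX = 480 MPa.
t_e = 0.707 × 4 = 2.828 mm; L = 280 mm.
Weld metal: φR_n = 0.75 × 0.6 × 480 × 2.828 × 280 × 10⁻³ = 171 kN.
Base metal (shear rupture): φR_n = 0.75 × 0.6 × 400 × 8 × 280 × 10⁻³ = 403.2 kN.
Governing: weld metal.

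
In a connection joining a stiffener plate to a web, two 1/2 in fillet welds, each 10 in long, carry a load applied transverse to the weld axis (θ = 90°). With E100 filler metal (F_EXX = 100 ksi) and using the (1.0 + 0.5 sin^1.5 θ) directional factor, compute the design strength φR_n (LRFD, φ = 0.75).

t_e = 0.707 × 0.5 = 0.3535 in; A_we = 0.3535 × 20 = 7.07 in².
Directional factor: 1.0 + 0.5 sin^1.5(90°) = 1.5.
F_nw = 0.6 × 100 × 1.5 = 90 ksi.
φR_n = 0.75 × 90 × 7.07 = 477.2 kips.

φR_n ≈ 477 kips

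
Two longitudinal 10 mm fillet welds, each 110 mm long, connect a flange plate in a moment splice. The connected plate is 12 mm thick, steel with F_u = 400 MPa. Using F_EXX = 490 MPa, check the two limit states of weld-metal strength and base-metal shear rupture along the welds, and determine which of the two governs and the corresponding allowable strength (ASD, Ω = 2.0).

t_e = 0.707 × 10 = 7.07 mm; L = 220 mm.
Weld metal: R_n/Ω = (1/2.0) × 0.6 × 490 × 7.07 × 220 × 10⁻³ = 228.6 kN.
Base metal (shear rupture): R_n/Ω = (1/2.0) × 0.6 × 400 × 12 × 220 × 10⁻³ = 316.8 kN.
Governing: weld metal.

R_n/Ω ≈ 229 kN (weld metal governs)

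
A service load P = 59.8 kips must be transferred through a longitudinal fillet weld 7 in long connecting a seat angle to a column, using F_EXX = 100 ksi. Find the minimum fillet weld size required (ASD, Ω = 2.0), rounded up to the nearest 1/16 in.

w = 7/16 in

Total weld length L = 7 in.
Required throat t_e = P × Ω / (0.6 F_EXX × L) = 59.8 × 2.0 / (0.6 × 100 × 7) = 0.2848 in.
Required leg w = t_e / 0.707 = 0.4028 in → use 7/16 in.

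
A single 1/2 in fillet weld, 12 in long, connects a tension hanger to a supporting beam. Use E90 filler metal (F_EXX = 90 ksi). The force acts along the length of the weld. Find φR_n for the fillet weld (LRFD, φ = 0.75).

Effective throat t_e = 0.707 × 0.5 = 0.3535 in.
Total length L = 12 in; A_we = 0.3535 × 12 = 4.242 in².
F_nw = 0.6 F_EXX = 0.6 × 90 = 54 ksi.
φR_n = 0.75 × 54 × 4.242 = 171.8 kip.

φR_n ≈ 172 kip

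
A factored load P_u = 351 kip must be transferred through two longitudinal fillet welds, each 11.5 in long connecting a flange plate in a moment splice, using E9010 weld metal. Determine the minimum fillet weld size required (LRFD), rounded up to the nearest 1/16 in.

E90XX → F_EXX = 90 ksi.
Total weld length L = 23 in.
Required throat t_e = P_u / (φ × 0.6 F_EXX × L) = 351 / (0.75 × 0.6 × 90 × 23) = 0.3768 in.
Required leg w = t_e / 0.707 = 0.533 in → use 9/16 in.

w = 9/16 in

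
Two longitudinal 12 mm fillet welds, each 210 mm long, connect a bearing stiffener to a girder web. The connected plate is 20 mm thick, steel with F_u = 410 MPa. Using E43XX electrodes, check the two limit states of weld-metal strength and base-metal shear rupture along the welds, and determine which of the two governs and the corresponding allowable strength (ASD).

R_n/Ω ≈ 460 kN (weld metal governs)

E43XX → F_EXX = 430 MPa.
t_e = 0.707 × 12 = 8.484 mm; L = 420 mm.
Weld metal: R_n/Ω = (1/2.0) × 0.6 × 430 × 8.484 × 420 × 10⁻³ = 459.7 kN.
Base metal (shear rupture): R_n/Ω = (1/2.0) × 0.6 × 410 × 20 × 420 × 10⁻³ = 1033 kN.
Governing: weld metal.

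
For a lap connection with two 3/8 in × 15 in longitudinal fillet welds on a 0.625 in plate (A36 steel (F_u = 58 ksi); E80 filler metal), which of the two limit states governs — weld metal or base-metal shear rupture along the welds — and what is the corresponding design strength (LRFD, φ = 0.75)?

φR_n ≈ 286 kips (weld metal governs)

E80XX → F_EXX = 80 ksi.
t_e = 0.707 × 0.375 = 0.2651 in; L = 30 in.
Weld metal: φR_n = 0.75 × 0.6 × 80 × 0.2651 × 30 = 286.3 kips.
Base metal (shear rupture): φR_n = 0.75 × 0.6 × 58 × 0.625 × 30 = 489.4 kips.
Governing: weld metal.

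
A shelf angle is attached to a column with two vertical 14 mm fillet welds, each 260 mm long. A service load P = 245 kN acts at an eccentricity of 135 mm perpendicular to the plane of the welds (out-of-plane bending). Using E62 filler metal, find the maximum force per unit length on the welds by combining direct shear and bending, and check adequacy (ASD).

f_max ≈ 1540 N/mm; adequate

E62XX → F_EXX = 620 MPa.
L_w = 2 × 260 = 520 mm; section modulus (unit throat) S = 2 × L²/6 = 22530 mm².
Direct shear f_v = P/L_w = 245×10³/520 = 471.2 N/mm.
Moment M = P × e = 245×10³ × 135 = 33075000 N·mm; bending f_b = M/S = 1468 N/mm.
f_max = √(f_v² + f_b²) = √(471.2² + 1468²) = 1542 N/mm.
r_n/Ω = (1/2.0) × 0.6 × 620 × (0.707 × 14) = 1841 N/mm → adequate.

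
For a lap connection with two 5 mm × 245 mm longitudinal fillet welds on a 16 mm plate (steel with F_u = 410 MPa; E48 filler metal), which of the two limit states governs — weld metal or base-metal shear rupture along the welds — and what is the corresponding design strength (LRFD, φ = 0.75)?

φR_n ≈ 374 kN (weld metal governs)

E48XX → F_EXX = 480 MPa.
t_e = 0.707 × 5 = 3.535 mm; L = 490 mm.
Weld metal: φR_n = 0.75 × 0.6 × 480 × 3.535 × 490 × 10⁻³ = 374.1 kN.
Base metal (shear rupture): φR_n = 0.75 × 0.6 × 410 × 16 × 490 × 10⁻³ = 1446 kN.
Governing: weld metal.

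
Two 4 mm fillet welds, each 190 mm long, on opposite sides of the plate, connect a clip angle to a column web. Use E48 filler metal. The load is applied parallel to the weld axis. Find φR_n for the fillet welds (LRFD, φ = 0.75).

E48XX → F_EXX = 480 MPa.
Effective throat t_e = 0.707 × 4 = 2.828 mm.
Total length L = 380 mm; A_we = 2.828 × 380 = 1075 mm².
F_nw = 0.6 F_EXX = 0.6 × 480 = 288 MPa.
φR_n = 0.75 × 288 × 1075 × 10⁻³ = 232.1 kN.

φR_n ≈ 232 kN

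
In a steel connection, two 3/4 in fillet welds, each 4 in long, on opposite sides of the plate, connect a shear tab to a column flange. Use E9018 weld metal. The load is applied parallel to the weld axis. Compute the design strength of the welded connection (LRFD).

E90XX → F_EXX = 90 ksi.
Effective throat t_e = 0.707 × 0.75 = 0.5302 in.
Total length L = 8 in; A_we = 0.5302 × 8 = 4.242 in².
F_nw = 0.6 F_EXX = 0.6 × 90 = 54 ksi.
φR_n = 0.75 × 54 × 4.242 = 171.8 kip.

φR_n ≈ 172 kip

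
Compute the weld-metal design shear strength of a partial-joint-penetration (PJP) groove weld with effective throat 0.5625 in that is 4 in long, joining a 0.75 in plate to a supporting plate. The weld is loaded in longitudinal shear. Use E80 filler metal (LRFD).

φR_n ≈ 81 kips

E80XX → F_EXX = 80 ksi.
Effective throat (given) t_e = 0.5625 in.
A_we = 0.5625 × 4 = 2.25 in².
F_nw = 0.6 F_EXX = 48 ksi.
φR_n = 0.75 × 48 × 2.25 = 81 kips.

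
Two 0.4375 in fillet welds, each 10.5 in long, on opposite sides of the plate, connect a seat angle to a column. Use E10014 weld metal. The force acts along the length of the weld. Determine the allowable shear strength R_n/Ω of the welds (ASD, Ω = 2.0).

E100XX → F_EXX = 100 ksi.
Effective throat t_e = 0.707 × 0.4375 = 0.3093 in.
Total length L = 21 in; A_we = 0.3093 × 21 = 6.496 in².
F_nw = 0.6 F_EXX = 0.6 × 100 = 60 ksi.
R_n = 60 × 6.496 = 389.7 kip; R_n/Ω = 389.7/2.0 = 194.9 kip.

R_n/Ω ≈ 195 kip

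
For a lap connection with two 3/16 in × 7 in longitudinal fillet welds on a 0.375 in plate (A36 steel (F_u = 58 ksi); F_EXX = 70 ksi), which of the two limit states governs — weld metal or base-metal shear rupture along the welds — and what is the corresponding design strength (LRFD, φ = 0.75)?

φR_n ≈ 58.5 kips (weld metal governs)

t_e = 0.707 × 0.1875 = 0.1326 in; L = 14 in.
Weld metal: φR_n = 0.75 × 0.6 × 70 × 0.1326 × 14 = 58.46 kips.
Base metal (shear rupture): φR_n = 0.75 × 0.6 × 58 × 0.375 × 14 = 137 kips.
Governing: weld metal.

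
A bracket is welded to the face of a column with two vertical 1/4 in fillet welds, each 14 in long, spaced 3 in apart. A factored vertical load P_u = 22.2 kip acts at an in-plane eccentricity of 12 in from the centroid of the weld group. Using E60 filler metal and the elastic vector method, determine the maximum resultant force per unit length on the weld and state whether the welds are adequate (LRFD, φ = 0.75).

f_max ≈ 3.91 kip/in; adequate

E60XX → F_EXX = 60 ksi.
Total weld length L_w = 28 in. Treat welds as unit-width lines.
Polar moment about centroid: J = 2[d³/12 + d(b/2)²] = 2[14³/12 + 14×1.5²] = 520.3 in³.
Direct shear f_v = P/L_w = 22.2 / 28 = 0.7929 kip/in (vertical).
Torsion M = P·e = 22.2 × 12 = 266.4 kip·in.
Critical point at (x, y) = (1.5, 7) from centroid. f_tx = M·y/J = 3.584 kip/in; f_ty = M·x/J = 0.768 kip/in.
Resultant f_max = √[f_tx² + (f_v + f_ty)²] = √[3.584² + (0.7929 + 0.768)²] = 3.909 kip/in.
Capacity per unit length: φr_n = 0.75 × 0.6 × 60 × (0.707 × 0.25) = 4.772 kip/in.
3.909 ≤ 4.772 → adequate.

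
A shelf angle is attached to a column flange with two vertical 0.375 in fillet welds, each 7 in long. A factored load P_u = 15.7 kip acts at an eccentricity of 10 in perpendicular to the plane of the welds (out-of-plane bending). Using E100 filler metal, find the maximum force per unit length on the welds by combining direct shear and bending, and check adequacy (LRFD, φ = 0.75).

f_max ≈ 9.68 kip/in; adequate

E100XX → F_EXX = 100 ksi.
L_w = 2 × 7 = 14 in; section modulus (unit throat) S = 2 × L²/6 = 16.33 in².
Direct shear f_v = P/L_w = 15.7/14 = 1.121 kip/in.
Moment M = P × e = 15.7 × 10 = 157 kip·in; bending f_b = M/S = 9.612 kip/in.
f_max = √(f_v² + f_b²) = √(1.121² + 9.612²) = 9.677 kip/in.
φr_n = 0.75 × 0.6 × 100 × (0.707 × 0.375) = 11.93 kip/in → adequate.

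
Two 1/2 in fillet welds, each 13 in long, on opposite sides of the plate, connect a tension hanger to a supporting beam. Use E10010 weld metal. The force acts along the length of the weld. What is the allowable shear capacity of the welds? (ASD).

E100XX → F_EXX = 100 ksi.
Effective throat t_e = 0.707 × 0.5 = 0.3535 in.
Total length L = 26 in; A_we = 0.3535 × 26 = 9.191 in².
F_nw = 0.6 F_EXX = 0.6 × 100 = 60 ksi.
R_n = 60 × 9.191 = 551.5 kip; R_n/Ω = 551.5/2.0 = 275.7 kip.

R_n/Ω ≈ 276 kip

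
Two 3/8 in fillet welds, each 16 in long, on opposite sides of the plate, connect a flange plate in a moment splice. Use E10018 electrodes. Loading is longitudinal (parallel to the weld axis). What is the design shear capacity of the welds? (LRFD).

E100XX → F_EXX = 100 ksi.
Effective throat t_e = 0.707 × 0.375 = 0.2651 in.
Total length L = 32 in; A_we = 0.2651 × 32 = 8.484 in².
F_nw = 0.6 F_EXX = 0.6 × 100 = 60 ksi.
φR_n = 0.75 × 60 × 8.484 = 381.8 kips.

φR_n ≈ 382 kips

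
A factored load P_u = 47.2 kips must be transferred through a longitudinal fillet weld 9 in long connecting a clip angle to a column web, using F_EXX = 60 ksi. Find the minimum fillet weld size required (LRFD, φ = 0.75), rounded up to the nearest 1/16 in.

w = 5/16 in

Total weld length L = 9 in.
Required throat t_e = P_u / (φ × 0.6 F_EXX × L) = 47.2 / (0.75 × 0.6 × 60 × 9) = 0.1942 in.
Required leg w = t_e / 0.707 = 0.2747 in → use 5/16 in.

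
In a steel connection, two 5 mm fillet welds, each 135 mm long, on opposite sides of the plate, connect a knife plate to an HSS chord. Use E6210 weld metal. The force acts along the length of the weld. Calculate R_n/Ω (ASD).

E62XX → F_EXX = 620 MPa.
Effective throat t_e = 0.707 × 5 = 3.535 mm.
Total length L = 270 mm; A_we = 3.535 × 270 = 954.4 mm².
F_nw = 0.6 F_EXX = 0.6 × 620 = 372 MPa.
R_n = 372 × 954.4 × 10⁻³ = 355.1 kN; R_n/Ω = 355.1/2.0 = 177.5 kN.

R_n/Ω ≈ 178 kN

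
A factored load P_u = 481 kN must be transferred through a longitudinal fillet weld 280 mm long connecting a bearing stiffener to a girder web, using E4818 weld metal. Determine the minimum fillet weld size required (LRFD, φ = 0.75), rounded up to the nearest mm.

w = 12 mm

E48XX → F_EXX = 480 MPa.
Total weld length L = 280 mm.
Required throat t_e = P_u / (φ × 0.6 F_EXX × L) = 481 / (0.75 × 0.6 × 480 × 280 × 10⁻³) = 7.953 mm.
Required leg w = t_e / 0.707 = 11.25 mm → use 12 mm.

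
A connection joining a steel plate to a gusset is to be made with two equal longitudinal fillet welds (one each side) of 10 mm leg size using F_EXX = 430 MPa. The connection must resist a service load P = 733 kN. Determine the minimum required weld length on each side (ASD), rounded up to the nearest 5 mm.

Throat t_e = 0.707 × 10 = 7.07 mm.
r_n/Ω = (0.6 × 430 × 7.07) / 2.0 = 912 N/mm = 0.912 kN/mm.
L_req = P / (r_n/Ω) = 733 / 0.912 = 803.7 mm total.
Per side: 803.7 / 2 = 401.9 mm.
Round up → use L = 405 mm on each side.

L = 405 mm on each side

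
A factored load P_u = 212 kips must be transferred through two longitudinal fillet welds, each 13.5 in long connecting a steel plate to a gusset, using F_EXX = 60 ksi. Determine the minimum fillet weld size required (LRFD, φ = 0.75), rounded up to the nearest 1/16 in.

w = 7/16 in

Total weld length L = 27 in.
Required throat t_e = P_u / (φ × 0.6 F_EXX × L) = 212 / (0.75 × 0.6 × 60 × 27) = 0.2908 in.
Required leg w = t_e / 0.707 = 0.4113 in → use 7/16 in.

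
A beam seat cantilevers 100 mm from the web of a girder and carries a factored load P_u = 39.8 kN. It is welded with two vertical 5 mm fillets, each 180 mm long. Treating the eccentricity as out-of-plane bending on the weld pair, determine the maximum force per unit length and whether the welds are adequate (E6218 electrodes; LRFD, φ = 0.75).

E62XX → F_EXX = 620 MPa.
L_w = 2 × 180 = 360 mm; section modulus (unit throat) S = 2 × L²/6 = 10800 mm².
Direct shear f_v = P/L_w = 39.8×10³/360 = 110.6 N/mm.
Moment M = P × e = 39.8×10³ × 100 = 3980000 N·mm; bending f_b = M/S = 368.5 N/mm.
f_max = √(f_v² + f_b²) = √(110.6² + 368.5²) = 384.7 N/mm.
φr_n = 0.75 × 0.6 × 620 × (0.707 × 5) = 986.3 N/mm → adequate.

f_max ≈ 385 N/mm; adequate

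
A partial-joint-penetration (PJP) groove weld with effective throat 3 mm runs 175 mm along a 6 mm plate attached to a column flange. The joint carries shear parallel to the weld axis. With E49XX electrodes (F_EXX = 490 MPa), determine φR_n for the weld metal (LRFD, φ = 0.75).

Effective throat (given) t_e = 3 mm.
A_we = 3 × 175 = 525 mm².
F_nw = 0.6 F_EXX = 294 MPa.
φR_n = 0.75 × 294 × 525 × 10⁻³ = 115.8 kN.

φR_n ≈ 116 kN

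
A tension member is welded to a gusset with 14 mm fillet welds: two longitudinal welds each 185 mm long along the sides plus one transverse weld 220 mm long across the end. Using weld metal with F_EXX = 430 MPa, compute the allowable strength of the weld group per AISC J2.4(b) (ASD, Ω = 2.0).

t_e = 0.707 × 14 = 9.898 mm.
R_nwl = 0.6 × 430 × 9.898 × 370 × 10⁻³ = 944.9 kN (longitudinal, 2 welds).
R_nwt = 0.6 × 430 × 9.898 × 220 × 10⁻³ = 561.8 kN (transverse, base value).
(i) R_nwl + R_nwt = 1507 kN; (ii) 0.85 R_nwl + 1.5 R_nwt = 1646 kN.
R_n = max = 1646 kN [governs: (ii)]; R_n/Ω = 822.9 kN.

R_n/Ω ≈ 823 kN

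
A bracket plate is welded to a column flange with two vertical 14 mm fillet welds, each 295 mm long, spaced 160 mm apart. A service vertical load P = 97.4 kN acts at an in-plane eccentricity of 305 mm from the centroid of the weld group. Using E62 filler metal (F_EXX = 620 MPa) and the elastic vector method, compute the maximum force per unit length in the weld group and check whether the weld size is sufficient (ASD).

Total weld length L_w = 590 mm. Treat welds as unit-width lines.
Polar moment about centroid: J = 2[d³/12 + d(b/2)²] = 2[295³/12 + 295×80²] = 8055000 mm³.
Direct shear f_v = P/L_w = 97.4×10³ / 590 = 165.1 N/mm (vertical).
Torsion M = P·e = 97.4×10³ × 305 = 29707000 N·mm.
Critical point at (x, y) = (80, 147.5) from centroid. f_tx = M·y/J = 544 N/mm; f_ty = M·x/J = 295.1 N/mm.
Resultant f_max = √[f_tx² + (f_v + f_ty)²] = √[544² + (165.1 + 295.1)²] = 712.5 N/mm.
Capacity per unit length: r_n/Ω = (1/2.0) × 0.6 × 620 × (0.707 × 14) = 1841 N/mm.
712.5 ≤ 1841 → adequate.

f_max ≈ 713 N/mm; adequate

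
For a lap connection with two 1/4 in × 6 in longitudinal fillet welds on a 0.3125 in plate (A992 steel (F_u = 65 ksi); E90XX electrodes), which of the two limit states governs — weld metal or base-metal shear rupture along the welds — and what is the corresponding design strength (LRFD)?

E90XX → F_EXX = 90 ksi.
t_e = 0.707 × 0.25 = 0.1767 in; L = 12 in.
Weld metal: φR_n = 0.75 × 0.6 × 90 × 0.1767 × 12 = 85.9 kips.
Base metal (shear rupture): φR_n = 0.75 × 0.6 × 65 × 0.3125 × 12 = 109.7 kips.
Governing: weld metal.

φR_n ≈ 85.9 kips (weld metal governs)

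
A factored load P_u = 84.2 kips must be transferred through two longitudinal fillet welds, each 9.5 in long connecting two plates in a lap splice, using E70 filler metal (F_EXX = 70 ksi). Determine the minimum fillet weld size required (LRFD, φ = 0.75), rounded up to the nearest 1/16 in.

Total weld length L = 19 in.
Required throat t_e = P_u / (φ × 0.6 F_EXX × L) = 84.2 / (0.75 × 0.6 × 70 × 19) = 0.1407 in.
Required leg w = t_e / 0.707 = 0.199 in → use 1/4 in.

w = 1/4 in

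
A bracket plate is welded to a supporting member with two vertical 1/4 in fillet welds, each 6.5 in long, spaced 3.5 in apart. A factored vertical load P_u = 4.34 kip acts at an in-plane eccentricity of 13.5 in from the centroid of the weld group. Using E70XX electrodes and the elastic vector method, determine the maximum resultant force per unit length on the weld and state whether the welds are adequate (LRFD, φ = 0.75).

f_max ≈ 2.7 kip/in; adequate

E70XX → F_EXX = 70 ksi.
Total weld length L_w = 13 in. Treat welds as unit-width lines.
Polar moment about centroid: J = 2[d³/12 + d(b/2)²] = 2[6.5³/12 + 6.5×1.75²] = 85.58 in³.
Direct shear f_v = P/L_w = 4.34 / 13 = 0.3338 kip/in (vertical).
Torsion M = P·e = 4.34 × 13.5 = 58.59 kip·in.
Critical point at (x, y) = (1.75, 3.25) from centroid. f_tx = M·y/J = 2.225 kip/in; f_ty = M·x/J = 1.198 kip/in.
Resultant f_max = √[f_tx² + (f_v + f_ty)²] = √[2.225² + (0.3338 + 1.198)²] = 2.701 kip/in.
Capacity per unit length: φr_n = 0.75 × 0.6 × 70 × (0.707 × 0.25) = 5.568 kip/in.
2.701 ≤ 5.568 → adequate.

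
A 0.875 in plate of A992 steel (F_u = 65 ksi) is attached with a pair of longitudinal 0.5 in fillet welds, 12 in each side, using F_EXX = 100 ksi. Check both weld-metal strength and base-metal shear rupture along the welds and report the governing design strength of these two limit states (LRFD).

φR_n ≈ 382 kips (weld metal governs)

t_e = 0.707 × 0.5 = 0.3535 in; L = 24 in.
Weld metal: φR_n = 0.75 × 0.6 × 100 × 0.3535 × 24 = 381.8 kips.
Base metal (shear rupture): φR_n = 0.75 × 0.6 × 65 × 0.875 × 24 = 614.2 kips.
Governing: weld metal.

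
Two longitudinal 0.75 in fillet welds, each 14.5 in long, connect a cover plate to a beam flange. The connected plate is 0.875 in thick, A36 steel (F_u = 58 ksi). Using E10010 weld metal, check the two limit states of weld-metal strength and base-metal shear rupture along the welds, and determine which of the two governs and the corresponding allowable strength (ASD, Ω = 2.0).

E100XX → F_EXX = 100 ksi.
t_e = 0.707 × 0.75 = 0.5302 in; L = 29 in.
Weld metal: R_n/Ω = (1/2.0) × 0.6 × 100 × 0.5302 × 29 = 461.3 kip.
Base metal (shear rupture): R_n/Ω = (1/2.0) × 0.6 × 58 × 0.875 × 29 = 441.5 kip.
Governing: base-metal shear rupture.

R_n/Ω ≈ 442 kip (base-metal shear rupture governs)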